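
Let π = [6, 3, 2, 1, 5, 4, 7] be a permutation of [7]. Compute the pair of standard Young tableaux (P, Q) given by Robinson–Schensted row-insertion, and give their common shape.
P = [1, 4, 7] / [2, 5] / [3] / [6];  Q = [1, 5, 7] / [2, 6] / [3] / [4];  common shape = (3, 2, 1, 1)

Row-insert the values π_1, π_2, … into P one at a time, bumping the leftmost entry strictly greater than the inserted value down to the next row. The recording tableau Q records, in position (i, j), the step at which that cell was added to P.
  Insert 6 (step 1): P = [6];  Q = [1]
  Insert 3 (step 2): P = [3] / [6];  Q = [1] / [2]
  Insert 2 (step 3): P = [2] / [3] / [6];  Q = [1] / [2] / [3]
  Insert 1 (step 4): P = [1] / [2] / [3] / [6];  Q = [1] / [2] / [3] / [4]
  Insert 5 (step 5): P = [1, 5] / [2] / [3] / [6];  Q = [1, 5] / [2] / [3] / [4]
  Insert 4 (step 6): P = [1, 4] / [2, 5] / [3] / [6];  Q = [1, 5] / [2, 6] / [3] / [4]
  Insert 7 (step 7): P = [1, 4, 7] / [2, 5] / [3] / [6];  Q = [1, 5, 7] / [2, 6] / [3] / [4]
Final shape: (3, 2, 1, 1).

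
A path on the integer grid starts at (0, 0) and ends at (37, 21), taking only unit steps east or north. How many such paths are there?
Number of paths = 3342649210440540

A monotone lattice path from (0, 0) to (37, 21) consists of 37 east steps and 21 north steps in some order, so it is determined by which 37 of the 58 steps are east. The count is C(58, 37) = 3342649210440540.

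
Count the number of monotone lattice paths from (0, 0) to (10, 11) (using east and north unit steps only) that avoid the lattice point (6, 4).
Number of paths = 283416

Total paths from (0, 0) to (10, 11): C(21, 10) = 352716. Paths through (6, 4): (paths (0, 0) → (6, 4)) × (paths (6, 4) → (10, 11)) = C(10, 6) · C(11, 4) = 210 · 330 = 69300. Avoidance count = 352716 − 69300 = 283416.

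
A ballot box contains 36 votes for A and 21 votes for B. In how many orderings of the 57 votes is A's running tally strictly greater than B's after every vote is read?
Strict-lead orderings = 561152544402450

Total orderings of the 57 votes with 36 for A: C(57, 36) = 2132379668729310. By the Bertrand ballot formula (Cycle Lemma / reflection principle), the number of orderings in which A is strictly ahead of B throughout is (p − q)/(p + q) · C(p + q, p) = (36 − 21)/(36 + 21) · 2132379668729310 = 561152544402450.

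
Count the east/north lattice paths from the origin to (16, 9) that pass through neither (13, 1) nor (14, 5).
Number of paths = 1867295

Inclusion–exclusion. Total paths: C(25, 16) = 2042975. Through P₁: C(14, 13)·C(11, 3) = 2310. Through P₂: C(19, 14)·C(6, 2) = 174420. Since P₁ is strictly southwest of P₂, a monotone path through both must visit P₁ then P₂; paths through both = C(14, 13)·C(5, 1)·C(6, 2) = 1050. Avoid both = 2042975 − 2310 − 174420 + 1050 = 1867295.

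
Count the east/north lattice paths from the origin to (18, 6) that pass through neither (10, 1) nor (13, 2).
Number of paths = 112753

Inclusion–exclusion. Total paths: C(24, 18) = 134596. Through P₁: C(11, 10)·C(13, 8) = 14157. Through P₂: C(15, 13)·C(9, 5) = 13230. Since P₁ is strictly southwest of P₂, a monotone path through both must visit P₁ then P₂; paths through both = C(11, 10)·C(4, 3)·C(9, 5) = 5544. Avoid both = 134596 − 14157 − 13230 + 5544 = 112753.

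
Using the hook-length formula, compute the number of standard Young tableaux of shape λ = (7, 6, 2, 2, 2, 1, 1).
# SYT of shape (7, 6, 2, 2, 2, 1, 1) = 358956360

Hook-length formula: f^λ = n! / Π hook(c), product over all cells c of the Young diagram. For λ = (7, 6, 2, 2, 2, 1, 1), n = 21 boxes. Hook lengths by row (left-to-right, top-to-bottom): [13, 10, 6, 5, 4, 3, 1]; [11, 8, 4, 3, 2, 1]; [6, 3]; [5, 2]; [4, 1]; [2]; [1]. Product of hooks = 142331904000. So f^λ = 21! / 142331904000 = 51090942171709440000 / 142331904000 = 358956360.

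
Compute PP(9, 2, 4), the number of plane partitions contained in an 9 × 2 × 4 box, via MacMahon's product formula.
PP(9, 2, 4) = 143143

Evaluate the triple product over i = 1..9, j = 1..2, k = 1..4. The factors are (2/1) · (3/2) · (4/3) · (5/4) · (3/2) · (4/3) · (5/4) · (6/5) · … (72 factors total). The numerators and denominators telescope so the product is an integer; carrying out the multiplication exactly gives PP(9, 2, 4) = 143143.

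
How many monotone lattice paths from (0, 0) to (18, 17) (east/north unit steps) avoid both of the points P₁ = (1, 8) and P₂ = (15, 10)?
Number of paths = 4117325100

Inclusion–exclusion. Total paths: C(35, 18) = 4537567650. Through P₁: C(9, 1)·C(26, 17) = 28120950. Through P₂: C(25, 15)·C(10, 3) = 392251200. Since P₁ is strictly southwest of P₂, a monotone path through both must visit P₁ then P₂; paths through both = C(9, 1)·C(16, 14)·C(10, 3) = 129600. Avoid both = 4537567650 − 28120950 − 392251200 + 129600 = 4117325100.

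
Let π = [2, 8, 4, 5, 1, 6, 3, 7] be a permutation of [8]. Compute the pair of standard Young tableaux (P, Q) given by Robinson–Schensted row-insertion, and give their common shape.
P = [1, 3, 5, 6, 7] / [2, 4] / [8];  Q = [1, 2, 4, 6, 8] / [3, 7] / [5];  common shape = (5, 2, 1)

Row-insert the values π_1, π_2, … into P one at a time, bumping the leftmost entry strictly greater than the inserted value down to the next row. The recording tableau Q records, in position (i, j), the step at which that cell was added to P.
  Insert 2 (step 1): P = [2];  Q = [1]
  Insert 8 (step 2): P = [2, 8];  Q = [1, 2]
  Insert 4 (step 3): P = [2, 4] / [8];  Q = [1, 2] / [3]
  Insert 5 (step 4): P = [2, 4, 5] / [8];  Q = [1, 2, 4] / [3]
  Insert 1 (step 5): P = [1, 4, 5] / [2] / [8];  Q = [1, 2, 4] / [3] / [5]
  Insert 6 (step 6): P = [1, 4, 5, 6] / [2] / [8];  Q = [1, 2, 4, 6] / [3] / [5]
  Insert 3 (step 7): P = [1, 3, 5, 6] / [2, 4] / [8];  Q = [1, 2, 4, 6] / [3, 7] / [5]
  Insert 7 (step 8): P = [1, 3, 5, 6, 7] / [2, 4] / [8];  Q = [1, 2, 4, 6, 8] / [3, 7] / [5]
Final shape: (5, 2, 1).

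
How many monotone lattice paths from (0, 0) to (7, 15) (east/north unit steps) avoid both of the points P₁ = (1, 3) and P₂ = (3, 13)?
Number of paths = 91848

Inclusion–exclusion. Total paths: C(22, 7) = 170544. Through P₁: C(4, 1)·C(18, 6) = 74256. Through P₂: C(16, 3)·C(6, 4) = 8400. Since P₁ is strictly southwest of P₂, a monotone path through both must visit P₁ then P₂; paths through both = C(4, 1)·C(12, 2)·C(6, 4) = 3960. Avoid both = 170544 − 74256 − 8400 + 3960 = 91848.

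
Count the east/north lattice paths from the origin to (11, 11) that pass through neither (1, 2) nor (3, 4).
Number of paths = 318903

Inclusion–exclusion. Total paths: C(22, 11) = 705432. Through P₁: C(3, 1)·C(19, 10) = 277134. Through P₂: C(7, 3)·C(15, 8) = 225225. Since P₁ is strictly southwest of P₂, a monotone path through both must visit P₁ then P₂; paths through both = C(3, 1)·C(4, 2)·C(15, 8) = 115830. Avoid both = 705432 − 277134 − 225225 + 115830 = 318903.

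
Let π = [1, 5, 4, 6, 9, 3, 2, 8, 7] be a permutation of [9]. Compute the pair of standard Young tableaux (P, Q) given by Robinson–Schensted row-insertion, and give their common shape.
P = [1, 2, 6, 7] / [3, 8] / [4, 9] / [5];  Q = [1, 2, 4, 5] / [3, 8] / [6, 9] / [7];  common shape = (4, 2, 2, 1)

Row-insert the values π_1, π_2, … into P one at a time, bumping the leftmost entry strictly greater than the inserted value down to the next row. The recording tableau Q records, in position (i, j), the step at which that cell was added to P.
  Insert 1 (step 1): P = [1];  Q = [1]
  Insert 5 (step 2): P = [1, 5];  Q = [1, 2]
  Insert 4 (step 3): P = [1, 4] / [5];  Q = [1, 2] / [3]
  Insert 6 (step 4): P = [1, 4, 6] / [5];  Q = [1, 2, 4] / [3]
  Insert 9 (step 5): P = [1, 4, 6, 9] / [5];  Q = [1, 2, 4, 5] / [3]
  Insert 3 (step 6): P = [1, 3, 6, 9] / [4] / [5];  Q = [1, 2, 4, 5] / [3] / [6]
  Insert 2 (step 7): P = [1, 2, 6, 9] / [3] / [4] / [5];  Q = [1, 2, 4, 5] / [3] / [6] / [7]
  Insert 8 (step 8): P = [1, 2, 6, 8] / [3, 9] / [4] / [5];  Q = [1, 2, 4, 5] / [3, 8] / [6] / [7]
  Insert 7 (step 9): P = [1, 2, 6, 7] / [3, 8] / [4, 9] / [5];  Q = [1, 2, 4, 5] / [3, 8] / [6, 9] / [7]
Final shape: (4, 2, 2, 1).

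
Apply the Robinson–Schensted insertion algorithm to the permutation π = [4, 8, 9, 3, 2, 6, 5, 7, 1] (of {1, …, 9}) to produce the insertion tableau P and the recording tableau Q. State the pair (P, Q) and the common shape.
P = [1, 5, 7] / [2, 6, 9] / [3, 8] / [4];  Q = [1, 2, 3] / [4, 6, 8] / [5, 7] / [9];  common shape = (3, 3, 2, 1)

Row-insert the values π_1, π_2, … into P one at a time, bumping the leftmost entry strictly greater than the inserted value down to the next row. The recording tableau Q records, in position (i, j), the step at which that cell was added to P.
  Insert 4 (step 1): P = [4];  Q = [1]
  Insert 8 (step 2): P = [4, 8];  Q = [1, 2]
  Insert 9 (step 3): P = [4, 8, 9];  Q = [1, 2, 3]
  Insert 3 (step 4): P = [3, 8, 9] / [4];  Q = [1, 2, 3] / [4]
  Insert 2 (step 5): P = [2, 8, 9] / [3] / [4];  Q = [1, 2, 3] / [4] / [5]
  Insert 6 (step 6): P = [2, 6, 9] / [3, 8] / [4];  Q = [1, 2, 3] / [4, 6] / [5]
  Insert 5 (step 7): P = [2, 5, 9] / [3, 6] / [4, 8];  Q = [1, 2, 3] / [4, 6] / [5, 7]
  Insert 7 (step 8): P = [2, 5, 7] / [3, 6, 9] / [4, 8];  Q = [1, 2, 3] / [4, 6, 8] / [5, 7]
  Insert 1 (step 9): P = [1, 5, 7] / [2, 6, 9] / [3, 8] / [4];  Q = [1, 2, 3] / [4, 6, 8] / [5, 7] / [9]
Final shape: (3, 3, 2, 1).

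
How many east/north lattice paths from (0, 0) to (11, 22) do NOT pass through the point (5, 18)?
Number of paths = 186470430

Total paths from (0, 0) to (11, 22): C(33, 11) = 193536720. Paths through (5, 18): (paths (0, 0) → (5, 18)) × (paths (5, 18) → (11, 22)) = C(23, 5) · C(10, 6) = 33649 · 210 = 7066290. Avoidance count = 193536720 − 7066290 = 186470430.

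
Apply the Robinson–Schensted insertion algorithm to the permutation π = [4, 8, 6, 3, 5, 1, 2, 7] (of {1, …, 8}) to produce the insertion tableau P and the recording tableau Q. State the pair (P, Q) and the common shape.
P = [1, 2, 7] / [3, 5] / [4, 6] / [8];  Q = [1, 2, 8] / [3, 5] / [4, 7] / [6];  common shape = (3, 2, 2, 1)

Row-insert the values π_1, π_2, … into P one at a time, bumping the leftmost entry strictly greater than the inserted value down to the next row. The recording tableau Q records, in position (i, j), the step at which that cell was added to P.
  Insert 4 (step 1): P = [4];  Q = [1]
  Insert 8 (step 2): P = [4, 8];  Q = [1, 2]
  Insert 6 (step 3): P = [4, 6] / [8];  Q = [1, 2] / [3]
  Insert 3 (step 4): P = [3, 6] / [4] / [8];  Q = [1, 2] / [3] / [4]
  Insert 5 (step 5): P = [3, 5] / [4, 6] / [8];  Q = [1, 2] / [3, 5] / [4]
  Insert 1 (step 6): P = [1, 5] / [3, 6] / [4] / [8];  Q = [1, 2] / [3, 5] / [4] / [6]
  Insert 2 (step 7): P = [1, 2] / [3, 5] / [4, 6] / [8];  Q = [1, 2] / [3, 5] / [4, 7] / [6]
  Insert 7 (step 8): P = [1, 2, 7] / [3, 5] / [4, 6] / [8];  Q = [1, 2, 8] / [3, 5] / [4, 7] / [6]
Final shape: (3, 2, 2, 1).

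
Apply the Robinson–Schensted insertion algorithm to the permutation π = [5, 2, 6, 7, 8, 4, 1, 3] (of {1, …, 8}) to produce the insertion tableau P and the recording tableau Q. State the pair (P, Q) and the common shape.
P = [1, 3, 7, 8] / [2, 4] / [5, 6];  Q = [1, 3, 4, 5] / [2, 6] / [7, 8];  common shape = (4, 2, 2)

Row-insert the values π_1, π_2, … into P one at a time, bumping the leftmost entry strictly greater than the inserted value down to the next row. The recording tableau Q records, in position (i, j), the step at which that cell was added to P.
  Insert 5 (step 1): P = [5];  Q = [1]
  Insert 2 (step 2): P = [2] / [5];  Q = [1] / [2]
  Insert 6 (step 3): P = [2, 6] / [5];  Q = [1, 3] / [2]
  Insert 7 (step 4): P = [2, 6, 7] / [5];  Q = [1, 3, 4] / [2]
  Insert 8 (step 5): P = [2, 6, 7, 8] / [5];  Q = [1, 3, 4, 5] / [2]
  Insert 4 (step 6): P = [2, 4, 7, 8] / [5, 6];  Q = [1, 3, 4, 5] / [2, 6]
  Insert 1 (step 7): P = [1, 4, 7, 8] / [2, 6] / [5];  Q = [1, 3, 4, 5] / [2, 6] / [7]
  Insert 3 (step 8): P = [1, 3, 7, 8] / [2, 4] / [5, 6];  Q = [1, 3, 4, 5] / [2, 6] / [7, 8]
Final shape: (4, 2, 2).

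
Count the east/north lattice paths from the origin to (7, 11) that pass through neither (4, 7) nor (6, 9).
Number of paths = 11199

Inclusion–exclusion. Total paths: C(18, 7) = 31824. Through P₁: C(11, 4)·C(7, 3) = 11550. Through P₂: C(15, 6)·C(3, 1) = 15015. Since P₁ is strictly southwest of P₂, a monotone path through both must visit P₁ then P₂; paths through both = C(11, 4)·C(4, 2)·C(3, 1) = 5940. Avoid both = 31824 − 11550 − 15015 + 5940 = 11199.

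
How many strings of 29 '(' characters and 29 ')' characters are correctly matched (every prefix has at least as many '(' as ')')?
C_29 = 1002242216651368

These balanced parentheses are counted by the Catalan number C_n = (1/(n + 1)) · C(2n, n). For n = 29: C_29 = (1/30) · C(58, 29) = 30067266499541040/30 = 1002242216651368.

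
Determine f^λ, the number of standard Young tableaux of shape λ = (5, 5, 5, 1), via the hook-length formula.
# SYT of shape (5, 5, 5, 1) = 60060

Hook-length formula: f^λ = n! / Π hook(c), product over all cells c of the Young diagram. For λ = (5, 5, 5, 1), n = 16 boxes. Hook lengths by row (left-to-right, top-to-bottom): [8, 6, 5, 4, 3]; [7, 5, 4, 3, 2]; [6, 4, 3, 2, 1]; [1]. Product of hooks = 348364800. So f^λ = 16! / 348364800 = 20922789888000 / 348364800 = 60060.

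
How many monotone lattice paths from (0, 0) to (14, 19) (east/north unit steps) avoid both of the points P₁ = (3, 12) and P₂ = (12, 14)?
Number of paths = 602043105

Inclusion–exclusion. Total paths: C(33, 14) = 818809200. Through P₁: C(15, 3)·C(18, 11) = 14479920. Through P₂: C(26, 12)·C(7, 2) = 202811700. Since P₁ is strictly southwest of P₂, a monotone path through both must visit P₁ then P₂; paths through both = C(15, 3)·C(11, 9)·C(7, 2) = 525525. Avoid both = 818809200 − 14479920 − 202811700 + 525525 = 602043105.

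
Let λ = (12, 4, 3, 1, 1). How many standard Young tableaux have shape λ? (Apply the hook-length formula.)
# SYT of shape (12, 4, 3, 1, 1) = 30218265

Hook-length formula: f^λ = n! / Π hook(c), product over all cells c of the Young diagram. For λ = (12, 4, 3, 1, 1), n = 21 boxes. Hook lengths by row (left-to-right, top-to-bottom): [16, 13, 12, 10, 8, 7, 6, 5, 4, 3, 2, 1]; [7, 4, 3, 1]; [5, 2, 1]; [2]; [1]. Product of hooks = 1690730496000. So f^λ = 21! / 1690730496000 = 51090942171709440000 / 1690730496000 = 30218265.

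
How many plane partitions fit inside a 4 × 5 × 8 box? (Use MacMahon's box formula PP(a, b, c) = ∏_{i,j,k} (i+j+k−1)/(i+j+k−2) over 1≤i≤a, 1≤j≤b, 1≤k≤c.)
PP(4, 5, 8) = 4789851066

Evaluate the triple product over i = 1..4, j = 1..5, k = 1..8. The factors are (2/1) · (3/2) · (4/3) · (5/4) · (6/5) · (7/6) · (8/7) · (9/8) · … (160 factors total). The numerators and denominators telescope so the product is an integer; carrying out the multiplication exactly gives PP(4, 5, 8) = 4789851066.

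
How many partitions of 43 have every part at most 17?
p(43, parts ≤ 17) = 54012

Use the recurrence p(n, m) = p(n, m−1) + p(n−m, m): either the largest part is < m (count p(n, m−1)) or the largest part is exactly m (remove one copy of m, count p(n−m, m)). With p(0, ·) = 1 this gives p(43, parts ≤ 17) = 54012. (By conjugating Young diagrams, this also counts partitions of 43 into at most 17 parts.)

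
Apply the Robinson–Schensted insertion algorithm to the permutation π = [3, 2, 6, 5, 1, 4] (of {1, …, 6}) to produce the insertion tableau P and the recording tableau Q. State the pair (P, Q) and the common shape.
P = [1, 4] / [2, 5] / [3, 6];  Q = [1, 3] / [2, 4] / [5, 6];  common shape = (2, 2, 2)

Row-insert the values π_1, π_2, … into P one at a time, bumping the leftmost entry strictly greater than the inserted value down to the next row. The recording tableau Q records, in position (i, j), the step at which that cell was added to P.
  Insert 3 (step 1): P = [3];  Q = [1]
  Insert 2 (step 2): P = [2] / [3];  Q = [1] / [2]
  Insert 6 (step 3): P = [2, 6] / [3];  Q = [1, 3] / [2]
  Insert 5 (step 4): P = [2, 5] / [3, 6];  Q = [1, 3] / [2, 4]
  Insert 1 (step 5): P = [1, 5] / [2, 6] / [3];  Q = [1, 3] / [2, 4] / [5]
  Insert 4 (step 6): P = [1, 4] / [2, 5] / [3, 6];  Q = [1, 3] / [2, 4] / [5, 6]
Final shape: (2, 2, 2).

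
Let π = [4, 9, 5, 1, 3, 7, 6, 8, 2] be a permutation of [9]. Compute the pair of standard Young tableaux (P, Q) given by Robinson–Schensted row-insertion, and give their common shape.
P = [1, 2, 6, 8] / [3, 5, 7] / [4] / [9];  Q = [1, 2, 6, 8] / [3, 5, 7] / [4] / [9];  common shape = (4, 3, 1, 1)

Row-insert the values π_1, π_2, … into P one at a time, bumping the leftmost entry strictly greater than the inserted value down to the next row. The recording tableau Q records, in position (i, j), the step at which that cell was added to P.
  Insert 4 (step 1): P = [4];  Q = [1]
  Insert 9 (step 2): P = [4, 9];  Q = [1, 2]
  Insert 5 (step 3): P = [4, 5] / [9];  Q = [1, 2] / [3]
  Insert 1 (step 4): P = [1, 5] / [4] / [9];  Q = [1, 2] / [3] / [4]
  Insert 3 (step 5): P = [1, 3] / [4, 5] / [9];  Q = [1, 2] / [3, 5] / [4]
  Insert 7 (step 6): P = [1, 3, 7] / [4, 5] / [9];  Q = [1, 2, 6] / [3, 5] / [4]
  Insert 6 (step 7): P = [1, 3, 6] / [4, 5, 7] / [9];  Q = [1, 2, 6] / [3, 5, 7] / [4]
  Insert 8 (step 8): P = [1, 3, 6, 8] / [4, 5, 7] / [9];  Q = [1, 2, 6, 8] / [3, 5, 7] / [4]
  Insert 2 (step 9): P = [1, 2, 6, 8] / [3, 5, 7] / [4] / [9];  Q = [1, 2, 6, 8] / [3, 5, 7] / [4] / [9]
Final shape: (4, 3, 1, 1).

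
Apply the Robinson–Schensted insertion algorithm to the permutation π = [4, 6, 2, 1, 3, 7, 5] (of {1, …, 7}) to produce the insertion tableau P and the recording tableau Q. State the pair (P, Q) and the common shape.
P = [1, 3, 5] / [2, 6, 7] / [4];  Q = [1, 2, 6] / [3, 5, 7] / [4];  common shape = (3, 3, 1)

Row-insert the values π_1, π_2, … into P one at a time, bumping the leftmost entry strictly greater than the inserted value down to the next row. The recording tableau Q records, in position (i, j), the step at which that cell was added to P.
  Insert 4 (step 1): P = [4];  Q = [1]
  Insert 6 (step 2): P = [4, 6];  Q = [1, 2]
  Insert 2 (step 3): P = [2, 6] / [4];  Q = [1, 2] / [3]
  Insert 1 (step 4): P = [1, 6] / [2] / [4];  Q = [1, 2] / [3] / [4]
  Insert 3 (step 5): P = [1, 3] / [2, 6] / [4];  Q = [1, 2] / [3, 5] / [4]
  Insert 7 (step 6): P = [1, 3, 7] / [2, 6] / [4];  Q = [1, 2, 6] / [3, 5] / [4]
  Insert 5 (step 7): P = [1, 3, 5] / [2, 6, 7] / [4];  Q = [1, 2, 6] / [3, 5, 7] / [4]
Final shape: (3, 3, 1).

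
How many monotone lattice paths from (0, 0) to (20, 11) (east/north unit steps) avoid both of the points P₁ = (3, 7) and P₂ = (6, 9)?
Number of paths = 83497515

Inclusion–exclusion. Total paths: C(31, 20) = 84672315. Through P₁: C(10, 3)·C(21, 17) = 718200. Through P₂: C(15, 6)·C(16, 14) = 600600. Since P₁ is strictly southwest of P₂, a monotone path through both must visit P₁ then P₂; paths through both = C(10, 3)·C(5, 3)·C(16, 14) = 144000. Avoid both = 84672315 − 718200 − 600600 + 144000 = 83497515.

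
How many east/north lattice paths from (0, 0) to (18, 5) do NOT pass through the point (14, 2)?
Number of paths = 29449

Total paths from (0, 0) to (18, 5): C(23, 18) = 33649. Paths through (14, 2): (paths (0, 0) → (14, 2)) × (paths (14, 2) → (18, 5)) = C(16, 14) · C(7, 4) = 120 · 35 = 4200. Avoidance count = 33649 − 4200 = 29449.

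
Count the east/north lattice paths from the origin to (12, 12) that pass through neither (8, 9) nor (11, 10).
Number of paths = 1086878

Inclusion–exclusion. Total paths: C(24, 12) = 2704156. Through P₁: C(17, 8)·C(7, 4) = 850850. Through P₂: C(21, 11)·C(3, 1) = 1058148. Since P₁ is strictly southwest of P₂, a monotone path through both must visit P₁ then P₂; paths through both = C(17, 8)·C(4, 3)·C(3, 1) = 291720. Avoid both = 2704156 − 850850 − 1058148 + 291720 = 1086878.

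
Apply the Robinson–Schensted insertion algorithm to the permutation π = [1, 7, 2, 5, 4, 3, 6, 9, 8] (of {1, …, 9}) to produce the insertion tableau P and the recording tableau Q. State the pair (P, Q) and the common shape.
P = [1, 2, 3, 6, 8] / [4, 9] / [5] / [7];  Q = [1, 2, 4, 7, 8] / [3, 9] / [5] / [6];  common shape = (5, 2, 1, 1)

Row-insert the values π_1, π_2, … into P one at a time, bumping the leftmost entry strictly greater than the inserted value down to the next row. The recording tableau Q records, in position (i, j), the step at which that cell was added to P.
  Insert 1 (step 1): P = [1];  Q = [1]
  Insert 7 (step 2): P = [1, 7];  Q = [1, 2]
  Insert 2 (step 3): P = [1, 2] / [7];  Q = [1, 2] / [3]
  Insert 5 (step 4): P = [1, 2, 5] / [7];  Q = [1, 2, 4] / [3]
  Insert 4 (step 5): P = [1, 2, 4] / [5] / [7];  Q = [1, 2, 4] / [3] / [5]
  Insert 3 (step 6): P = [1, 2, 3] / [4] / [5] / [7];  Q = [1, 2, 4] / [3] / [5] / [6]
  Insert 6 (step 7): P = [1, 2, 3, 6] / [4] / [5] / [7];  Q = [1, 2, 4, 7] / [3] / [5] / [6]
  Insert 9 (step 8): P = [1, 2, 3, 6, 9] / [4] / [5] / [7];  Q = [1, 2, 4, 7, 8] / [3] / [5] / [6]
  Insert 8 (step 9): P = [1, 2, 3, 6, 8] / [4, 9] / [5] / [7];  Q = [1, 2, 4, 7, 8] / [3, 9] / [5] / [6]
Final shape: (5, 2, 1, 1).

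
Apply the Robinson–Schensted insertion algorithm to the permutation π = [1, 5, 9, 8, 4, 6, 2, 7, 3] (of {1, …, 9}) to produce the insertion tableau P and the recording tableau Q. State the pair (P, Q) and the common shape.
P = [1, 2, 3, 7] / [4, 6] / [5, 8] / [9];  Q = [1, 2, 3, 8] / [4, 6] / [5, 9] / [7];  common shape = (4, 2, 2, 1)

Row-insert the values π_1, π_2, … into P one at a time, bumping the leftmost entry strictly greater than the inserted value down to the next row. The recording tableau Q records, in position (i, j), the step at which that cell was added to P.
  Insert 1 (step 1): P = [1];  Q = [1]
  Insert 5 (step 2): P = [1, 5];  Q = [1, 2]
  Insert 9 (step 3): P = [1, 5, 9];  Q = [1, 2, 3]
  Insert 8 (step 4): P = [1, 5, 8] / [9];  Q = [1, 2, 3] / [4]
  Insert 4 (step 5): P = [1, 4, 8] / [5] / [9];  Q = [1, 2, 3] / [4] / [5]
  Insert 6 (step 6): P = [1, 4, 6] / [5, 8] / [9];  Q = [1, 2, 3] / [4, 6] / [5]
  Insert 2 (step 7): P = [1, 2, 6] / [4, 8] / [5] / [9];  Q = [1, 2, 3] / [4, 6] / [5] / [7]
  Insert 7 (step 8): P = [1, 2, 6, 7] / [4, 8] / [5] / [9];  Q = [1, 2, 3, 8] / [4, 6] / [5] / [7]
  Insert 3 (step 9): P = [1, 2, 3, 7] / [4, 6] / [5, 8] / [9];  Q = [1, 2, 3, 8] / [4, 6] / [5, 9] / [7]
Final shape: (4, 2, 2, 1).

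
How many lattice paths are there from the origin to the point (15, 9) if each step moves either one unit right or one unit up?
Number of paths = 1307504

A monotone lattice path from (0, 0) to (15, 9) consists of 15 east steps and 9 north steps in some order, so it is determined by which 15 of the 24 steps are east. The count is C(24, 15) = 1307504.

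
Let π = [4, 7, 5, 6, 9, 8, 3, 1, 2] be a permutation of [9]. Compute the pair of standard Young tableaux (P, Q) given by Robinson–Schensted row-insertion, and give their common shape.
P = [1, 2, 6, 8] / [3, 5] / [4, 9] / [7];  Q = [1, 2, 4, 5] / [3, 6] / [7, 9] / [8];  common shape = (4, 2, 2, 1)

Row-insert the values π_1, π_2, … into P one at a time, bumping the leftmost entry strictly greater than the inserted value down to the next row. The recording tableau Q records, in position (i, j), the step at which that cell was added to P.
  Insert 4 (step 1): P = [4];  Q = [1]
  Insert 7 (step 2): P = [4, 7];  Q = [1, 2]
  Insert 5 (step 3): P = [4, 5] / [7];  Q = [1, 2] / [3]
  Insert 6 (step 4): P = [4, 5, 6] / [7];  Q = [1, 2, 4] / [3]
  Insert 9 (step 5): P = [4, 5, 6, 9] / [7];  Q = [1, 2, 4, 5] / [3]
  Insert 8 (step 6): P = [4, 5, 6, 8] / [7, 9];  Q = [1, 2, 4, 5] / [3, 6]
  Insert 3 (step 7): P = [3, 5, 6, 8] / [4, 9] / [7];  Q = [1, 2, 4, 5] / [3, 6] / [7]
  Insert 1 (step 8): P = [1, 5, 6, 8] / [3, 9] / [4] / [7];  Q = [1, 2, 4, 5] / [3, 6] / [7] / [8]
  Insert 2 (step 9): P = [1, 2, 6, 8] / [3, 5] / [4, 9] / [7];  Q = [1, 2, 4, 5] / [3, 6] / [7, 9] / [8]
Final shape: (4, 2, 2, 1).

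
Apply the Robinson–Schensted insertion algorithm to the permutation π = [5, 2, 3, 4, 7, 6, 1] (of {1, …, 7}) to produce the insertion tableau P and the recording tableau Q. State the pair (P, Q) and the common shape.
P = [1, 3, 4, 6] / [2, 7] / [5];  Q = [1, 3, 4, 5] / [2, 6] / [7];  common shape = (4, 2, 1)

Row-insert the values π_1, π_2, … into P one at a time, bumping the leftmost entry strictly greater than the inserted value down to the next row. The recording tableau Q records, in position (i, j), the step at which that cell was added to P.
  Insert 5 (step 1): P = [5];  Q = [1]
  Insert 2 (step 2): P = [2] / [5];  Q = [1] / [2]
  Insert 3 (step 3): P = [2, 3] / [5];  Q = [1, 3] / [2]
  Insert 4 (step 4): P = [2, 3, 4] / [5];  Q = [1, 3, 4] / [2]
  Insert 7 (step 5): P = [2, 3, 4, 7] / [5];  Q = [1, 3, 4, 5] / [2]
  Insert 6 (step 6): P = [2, 3, 4, 6] / [5, 7];  Q = [1, 3, 4, 5] / [2, 6]
  Insert 1 (step 7): P = [1, 3, 4, 6] / [2, 7] / [5];  Q = [1, 3, 4, 5] / [2, 6] / [7]
Final shape: (4, 2, 1).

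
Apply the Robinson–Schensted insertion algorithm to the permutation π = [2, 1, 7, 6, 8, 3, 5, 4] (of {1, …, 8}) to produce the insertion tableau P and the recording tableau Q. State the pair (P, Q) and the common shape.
P = [1, 3, 4] / [2, 5, 8] / [6] / [7];  Q = [1, 3, 5] / [2, 4, 7] / [6] / [8];  common shape = (3, 3, 1, 1)

Row-insert the values π_1, π_2, … into P one at a time, bumping the leftmost entry strictly greater than the inserted value down to the next row. The recording tableau Q records, in position (i, j), the step at which that cell was added to P.
  Insert 2 (step 1): P = [2];  Q = [1]
  Insert 1 (step 2): P = [1] / [2];  Q = [1] / [2]
  Insert 7 (step 3): P = [1, 7] / [2];  Q = [1, 3] / [2]
  Insert 6 (step 4): P = [1, 6] / [2, 7];  Q = [1, 3] / [2, 4]
  Insert 8 (step 5): P = [1, 6, 8] / [2, 7];  Q = [1, 3, 5] / [2, 4]
  Insert 3 (step 6): P = [1, 3, 8] / [2, 6] / [7];  Q = [1, 3, 5] / [2, 4] / [6]
  Insert 5 (step 7): P = [1, 3, 5] / [2, 6, 8] / [7];  Q = [1, 3, 5] / [2, 4, 7] / [6]
  Insert 4 (step 8): P = [1, 3, 4] / [2, 5, 8] / [6] / [7];  Q = [1, 3, 5] / [2, 4, 7] / [6] / [8]
Final shape: (3, 3, 1, 1).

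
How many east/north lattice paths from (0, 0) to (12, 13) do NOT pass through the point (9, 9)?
Number of paths = 3498600

Total paths from (0, 0) to (12, 13): C(25, 12) = 5200300. Paths through (9, 9): (paths (0, 0) → (9, 9)) × (paths (9, 9) → (12, 13)) = C(18, 9) · C(7, 3) = 48620 · 35 = 1701700. Avoidance count = 5200300 − 1701700 = 3498600.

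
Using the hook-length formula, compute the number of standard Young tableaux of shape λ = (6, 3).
# SYT of shape (6, 3) = 48

Hook-length formula: f^λ = n! / Π hook(c), product over all cells c of the Young diagram. For λ = (6, 3), n = 9 boxes. Hook lengths by row (left-to-right, top-to-bottom): [7, 6, 5, 3, 2, 1]; [3, 2, 1]. Product of hooks = 7560. So f^λ = 9! / 7560 = 362880 / 7560 = 48.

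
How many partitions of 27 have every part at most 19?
p(27, parts ≤ 19) = 2965

Use the recurrence p(n, m) = p(n, m−1) + p(n−m, m): either the largest part is < m (count p(n, m−1)) or the largest part is exactly m (remove one copy of m, count p(n−m, m)). With p(0, ·) = 1 this gives p(27, parts ≤ 19) = 2965. (By conjugating Young diagrams, this also counts partitions of 27 into at most 19 parts.)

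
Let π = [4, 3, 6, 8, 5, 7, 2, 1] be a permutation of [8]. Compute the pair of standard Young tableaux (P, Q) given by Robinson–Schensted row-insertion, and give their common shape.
P = [1, 5, 7] / [2, 6, 8] / [3] / [4];  Q = [1, 3, 4] / [2, 5, 6] / [7] / [8];  common shape = (3, 3, 1, 1)

Row-insert the values π_1, π_2, … into P one at a time, bumping the leftmost entry strictly greater than the inserted value down to the next row. The recording tableau Q records, in position (i, j), the step at which that cell was added to P.
  Insert 4 (step 1): P = [4];  Q = [1]
  Insert 3 (step 2): P = [3] / [4];  Q = [1] / [2]
  Insert 6 (step 3): P = [3, 6] / [4];  Q = [1, 3] / [2]
  Insert 8 (step 4): P = [3, 6, 8] / [4];  Q = [1, 3, 4] / [2]
  Insert 5 (step 5): P = [3, 5, 8] / [4, 6];  Q = [1, 3, 4] / [2, 5]
  Insert 7 (step 6): P = [3, 5, 7] / [4, 6, 8];  Q = [1, 3, 4] / [2, 5, 6]
  Insert 2 (step 7): P = [2, 5, 7] / [3, 6, 8] / [4];  Q = [1, 3, 4] / [2, 5, 6] / [7]
  Insert 1 (step 8): P = [1, 5, 7] / [2, 6, 8] / [3] / [4];  Q = [1, 3, 4] / [2, 5, 6] / [7] / [8]
Final shape: (3, 3, 1, 1).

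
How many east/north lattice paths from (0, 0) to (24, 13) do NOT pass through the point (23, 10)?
Number of paths = 3192223140

Total paths from (0, 0) to (24, 13): C(37, 24) = 3562467300. Paths through (23, 10): (paths (0, 0) → (23, 10)) × (paths (23, 10) → (24, 13)) = C(33, 23) · C(4, 1) = 92561040 · 4 = 370244160. Avoidance count = 3562467300 − 370244160 = 3192223140.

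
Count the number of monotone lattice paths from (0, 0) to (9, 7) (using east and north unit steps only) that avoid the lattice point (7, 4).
Number of paths = 8140

Total paths from (0, 0) to (9, 7): C(16, 9) = 11440. Paths through (7, 4): (paths (0, 0) → (7, 4)) × (paths (7, 4) → (9, 7)) = C(11, 7) · C(5, 2) = 330 · 10 = 3300. Avoidance count = 11440 − 3300 = 8140.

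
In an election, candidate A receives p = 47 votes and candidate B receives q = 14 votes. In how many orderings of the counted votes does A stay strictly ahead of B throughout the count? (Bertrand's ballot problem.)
Strict-lead orderings = 12179035222200

Total orderings of the 61 votes with 47 for A: C(61, 47) = 22512762077400. By the Bertrand ballot formula (Cycle Lemma / reflection principle), the number of orderings in which A is strictly ahead of B throughout is (p − q)/(p + q) · C(p + q, p) = (47 − 14)/(47 + 14) · 22512762077400 = 12179035222200.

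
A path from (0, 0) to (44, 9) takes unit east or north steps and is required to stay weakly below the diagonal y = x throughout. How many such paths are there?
Number of paths = 3545290840

By the reflection principle (André's argument), the number of monotone paths to (44, 9) with n ≤ m that never go above y = x is C(53, 44) − C(53, 45) = 4431613550 − 886322710 = 3545290840.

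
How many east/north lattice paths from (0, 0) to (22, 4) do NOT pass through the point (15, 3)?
Number of paths = 8422

Total paths from (0, 0) to (22, 4): C(26, 22) = 14950. Paths through (15, 3): (paths (0, 0) → (15, 3)) × (paths (15, 3) → (22, 4)) = C(18, 15) · C(8, 7) = 816 · 8 = 6528. Avoidance count = 14950 − 6528 = 8422.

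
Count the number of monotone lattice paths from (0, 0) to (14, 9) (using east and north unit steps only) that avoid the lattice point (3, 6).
Number of paths = 786614

Total paths from (0, 0) to (14, 9): C(23, 14) = 817190. Paths through (3, 6): (paths (0, 0) → (3, 6)) × (paths (3, 6) → (14, 9)) = C(9, 3) · C(14, 11) = 84 · 364 = 30576. Avoidance count = 817190 − 30576 = 786614.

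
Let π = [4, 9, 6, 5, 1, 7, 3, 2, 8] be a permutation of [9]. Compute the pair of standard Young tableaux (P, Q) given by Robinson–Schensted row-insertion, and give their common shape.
P = [1, 2, 7, 8] / [3, 5] / [4] / [6] / [9];  Q = [1, 2, 6, 9] / [3, 7] / [4] / [5] / [8];  common shape = (4, 2, 1, 1, 1)

Row-insert the values π_1, π_2, … into P one at a time, bumping the leftmost entry strictly greater than the inserted value down to the next row. The recording tableau Q records, in position (i, j), the step at which that cell was added to P.
  Insert 4 (step 1): P = [4];  Q = [1]
  Insert 9 (step 2): P = [4, 9];  Q = [1, 2]
  Insert 6 (step 3): P = [4, 6] / [9];  Q = [1, 2] / [3]
  Insert 5 (step 4): P = [4, 5] / [6] / [9];  Q = [1, 2] / [3] / [4]
  Insert 1 (step 5): P = [1, 5] / [4] / [6] / [9];  Q = [1, 2] / [3] / [4] / [5]
  Insert 7 (step 6): P = [1, 5, 7] / [4] / [6] / [9];  Q = [1, 2, 6] / [3] / [4] / [5]
  Insert 3 (step 7): P = [1, 3, 7] / [4, 5] / [6] / [9];  Q = [1, 2, 6] / [3, 7] / [4] / [5]
  Insert 2 (step 8): P = [1, 2, 7] / [3, 5] / [4] / [6] / [9];  Q = [1, 2, 6] / [3, 7] / [4] / [5] / [8]
  Insert 8 (step 9): P = [1, 2, 7, 8] / [3, 5] / [4] / [6] / [9];  Q = [1, 2, 6, 9] / [3, 7] / [4] / [5] / [8]
Final shape: (4, 2, 1, 1, 1).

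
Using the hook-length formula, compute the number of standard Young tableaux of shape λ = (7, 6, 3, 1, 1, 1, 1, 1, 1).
# SYT of shape (7, 6, 3, 1, 1, 1, 1, 1, 1) = 735385728

Hook-length formula: f^λ = n! / Π hook(c), product over all cells c of the Young diagram. For λ = (7, 6, 3, 1, 1, 1, 1, 1, 1), n = 22 boxes. Hook lengths by row (left-to-right, top-to-bottom): [15, 8, 7, 5, 4, 3, 1]; [13, 6, 5, 3, 2, 1]; [9, 2, 1]; [6]; [5]; [4]; [3]; [2]; [1]. Product of hooks = 1528450560000. So f^λ = 22! / 1528450560000 = 1124000727777607680000 / 1528450560000 = 735385728.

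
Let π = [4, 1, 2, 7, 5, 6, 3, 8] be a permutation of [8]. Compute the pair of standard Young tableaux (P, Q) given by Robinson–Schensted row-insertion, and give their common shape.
P = [1, 2, 3, 6, 8] / [4, 5] / [7];  Q = [1, 3, 4, 6, 8] / [2, 5] / [7];  common shape = (5, 2, 1)

Row-insert the values π_1, π_2, … into P one at a time, bumping the leftmost entry strictly greater than the inserted value down to the next row. The recording tableau Q records, in position (i, j), the step at which that cell was added to P.
  Insert 4 (step 1): P = [4];  Q = [1]
  Insert 1 (step 2): P = [1] / [4];  Q = [1] / [2]
  Insert 2 (step 3): P = [1, 2] / [4];  Q = [1, 3] / [2]
  Insert 7 (step 4): P = [1, 2, 7] / [4];  Q = [1, 3, 4] / [2]
  Insert 5 (step 5): P = [1, 2, 5] / [4, 7];  Q = [1, 3, 4] / [2, 5]
  Insert 6 (step 6): P = [1, 2, 5, 6] / [4, 7];  Q = [1, 3, 4, 6] / [2, 5]
  Insert 3 (step 7): P = [1, 2, 3, 6] / [4, 5] / [7];  Q = [1, 3, 4, 6] / [2, 5] / [7]
  Insert 8 (step 8): P = [1, 2, 3, 6, 8] / [4, 5] / [7];  Q = [1, 3, 4, 6, 8] / [2, 5] / [7]
Final shape: (5, 2, 1).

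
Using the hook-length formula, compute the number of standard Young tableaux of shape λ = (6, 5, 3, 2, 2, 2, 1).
# SYT of shape (6, 5, 3, 2, 2, 2, 1) = 733296564

Hook-length formula: f^λ = n! / Π hook(c), product over all cells c of the Young diagram. For λ = (6, 5, 3, 2, 2, 2, 1), n = 21 boxes. Hook lengths by row (left-to-right, top-to-bottom): [12, 10, 6, 4, 3, 1]; [10, 8, 4, 2, 1]; [7, 5, 1]; [5, 3]; [4, 2]; [3, 1]; [1]. Product of hooks = 69672960000. So f^λ = 21! / 69672960000 = 51090942171709440000 / 69672960000 = 733296564.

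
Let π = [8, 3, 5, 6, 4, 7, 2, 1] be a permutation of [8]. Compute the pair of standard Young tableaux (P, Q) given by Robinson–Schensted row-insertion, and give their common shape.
P = [1, 4, 6, 7] / [2] / [3] / [5] / [8];  Q = [1, 3, 4, 6] / [2] / [5] / [7] / [8];  common shape = (4, 1, 1, 1, 1)

Row-insert the values π_1, π_2, … into P one at a time, bumping the leftmost entry strictly greater than the inserted value down to the next row. The recording tableau Q records, in position (i, j), the step at which that cell was added to P.
  Insert 8 (step 1): P = [8];  Q = [1]
  Insert 3 (step 2): P = [3] / [8];  Q = [1] / [2]
  Insert 5 (step 3): P = [3, 5] / [8];  Q = [1, 3] / [2]
  Insert 6 (step 4): P = [3, 5, 6] / [8];  Q = [1, 3, 4] / [2]
  Insert 4 (step 5): P = [3, 4, 6] / [5] / [8];  Q = [1, 3, 4] / [2] / [5]
  Insert 7 (step 6): P = [3, 4, 6, 7] / [5] / [8];  Q = [1, 3, 4, 6] / [2] / [5]
  Insert 2 (step 7): P = [2, 4, 6, 7] / [3] / [5] / [8];  Q = [1, 3, 4, 6] / [2] / [5] / [7]
  Insert 1 (step 8): P = [1, 4, 6, 7] / [2] / [3] / [5] / [8];  Q = [1, 3, 4, 6] / [2] / [5] / [7] / [8]
Final shape: (4, 1, 1, 1, 1).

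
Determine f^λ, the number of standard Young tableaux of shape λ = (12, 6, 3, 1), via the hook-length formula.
# SYT of shape (12, 6, 3, 1) = 80432814

Hook-length formula: f^λ = n! / Π hook(c), product over all cells c of the Young diagram. For λ = (12, 6, 3, 1), n = 22 boxes. Hook lengths by row (left-to-right, top-to-bottom): [15, 13, 12, 10, 9, 8, 6, 5, 4, 3, 2, 1]; [8, 6, 5, 3, 2, 1]; [4, 2, 1]; [1]. Product of hooks = 13974405120000. So f^λ = 22! / 13974405120000 = 1124000727777607680000 / 13974405120000 = 80432814.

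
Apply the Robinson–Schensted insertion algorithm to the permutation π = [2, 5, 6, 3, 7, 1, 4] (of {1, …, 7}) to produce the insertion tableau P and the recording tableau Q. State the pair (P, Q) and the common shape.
P = [1, 3, 4, 7] / [2, 6] / [5];  Q = [1, 2, 3, 5] / [4, 7] / [6];  common shape = (4, 2, 1)

Row-insert the values π_1, π_2, … into P one at a time, bumping the leftmost entry strictly greater than the inserted value down to the next row. The recording tableau Q records, in position (i, j), the step at which that cell was added to P.
  Insert 2 (step 1): P = [2];  Q = [1]
  Insert 5 (step 2): P = [2, 5];  Q = [1, 2]
  Insert 6 (step 3): P = [2, 5, 6];  Q = [1, 2, 3]
  Insert 3 (step 4): P = [2, 3, 6] / [5];  Q = [1, 2, 3] / [4]
  Insert 7 (step 5): P = [2, 3, 6, 7] / [5];  Q = [1, 2, 3, 5] / [4]
  Insert 1 (step 6): P = [1, 3, 6, 7] / [2] / [5];  Q = [1, 2, 3, 5] / [4] / [6]
  Insert 4 (step 7): P = [1, 3, 4, 7] / [2, 6] / [5];  Q = [1, 2, 3, 5] / [4, 7] / [6]
Final shape: (4, 2, 1).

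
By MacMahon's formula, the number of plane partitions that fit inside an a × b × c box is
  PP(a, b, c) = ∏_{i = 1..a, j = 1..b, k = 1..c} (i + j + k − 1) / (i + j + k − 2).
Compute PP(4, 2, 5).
PP(4, 2, 5) = 5292

Evaluate the triple product over i = 1..4, j = 1..2, k = 1..5. The factors are (2/1) · (3/2) · (4/3) · (5/4) · (6/5) · (3/2) · (4/3) · (5/4) · … (40 factors total). The numerators and denominators telescope so the product is an integer; carrying out the multiplication exactly gives PP(4, 2, 5) = 5292.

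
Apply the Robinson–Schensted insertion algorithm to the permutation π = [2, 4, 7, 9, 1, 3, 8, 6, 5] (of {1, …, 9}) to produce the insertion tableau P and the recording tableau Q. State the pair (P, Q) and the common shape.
P = [1, 3, 5, 8] / [2, 4, 6] / [7] / [9];  Q = [1, 2, 3, 4] / [5, 6, 7] / [8] / [9];  common shape = (4, 3, 1, 1)

Row-insert the values π_1, π_2, … into P one at a time, bumping the leftmost entry strictly greater than the inserted value down to the next row. The recording tableau Q records, in position (i, j), the step at which that cell was added to P.
  Insert 2 (step 1): P = [2];  Q = [1]
  Insert 4 (step 2): P = [2, 4];  Q = [1, 2]
  Insert 7 (step 3): P = [2, 4, 7];  Q = [1, 2, 3]
  Insert 9 (step 4): P = [2, 4, 7, 9];  Q = [1, 2, 3, 4]
  Insert 1 (step 5): P = [1, 4, 7, 9] / [2];  Q = [1, 2, 3, 4] / [5]
  Insert 3 (step 6): P = [1, 3, 7, 9] / [2, 4];  Q = [1, 2, 3, 4] / [5, 6]
  Insert 8 (step 7): P = [1, 3, 7, 8] / [2, 4, 9];  Q = [1, 2, 3, 4] / [5, 6, 7]
  Insert 6 (step 8): P = [1, 3, 6, 8] / [2, 4, 7] / [9];  Q = [1, 2, 3, 4] / [5, 6, 7] / [8]
  Insert 5 (step 9): P = [1, 3, 5, 8] / [2, 4, 6] / [7] / [9];  Q = [1, 2, 3, 4] / [5, 6, 7] / [8] / [9]
Final shape: (4, 3, 1, 1).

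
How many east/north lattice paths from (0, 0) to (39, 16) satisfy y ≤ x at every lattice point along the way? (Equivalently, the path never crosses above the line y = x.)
Number of paths = 17849550788685

By the reflection principle (André's argument), the number of monotone paths to (39, 16) with n ≤ m that never go above y = x is C(55, 39) − C(55, 40) = 29749251314475 − 11899700525790 = 17849550788685.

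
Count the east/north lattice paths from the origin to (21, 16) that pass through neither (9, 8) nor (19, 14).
Number of paths = 6068635650

Inclusion–exclusion. Total paths: C(37, 21) = 12875774670. Through P₁: C(17, 9)·C(20, 12) = 3062330700. Through P₂: C(33, 19)·C(4, 2) = 4912855200. Since P₁ is strictly southwest of P₂, a monotone path through both must visit P₁ then P₂; paths through both = C(17, 9)·C(16, 10)·C(4, 2) = 1168046880. Avoid both = 12875774670 − 3062330700 − 4912855200 + 1168046880 = 6068635650.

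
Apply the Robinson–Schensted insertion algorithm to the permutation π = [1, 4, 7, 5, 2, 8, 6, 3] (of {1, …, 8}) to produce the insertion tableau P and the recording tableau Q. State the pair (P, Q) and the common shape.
P = [1, 2, 3, 6] / [4, 5] / [7, 8];  Q = [1, 2, 3, 6] / [4, 7] / [5, 8];  common shape = (4, 2, 2)

Row-insert the values π_1, π_2, … into P one at a time, bumping the leftmost entry strictly greater than the inserted value down to the next row. The recording tableau Q records, in position (i, j), the step at which that cell was added to P.
  Insert 1 (step 1): P = [1];  Q = [1]
  Insert 4 (step 2): P = [1, 4];  Q = [1, 2]
  Insert 7 (step 3): P = [1, 4, 7];  Q = [1, 2, 3]
  Insert 5 (step 4): P = [1, 4, 5] / [7];  Q = [1, 2, 3] / [4]
  Insert 2 (step 5): P = [1, 2, 5] / [4] / [7];  Q = [1, 2, 3] / [4] / [5]
  Insert 8 (step 6): P = [1, 2, 5, 8] / [4] / [7];  Q = [1, 2, 3, 6] / [4] / [5]
  Insert 6 (step 7): P = [1, 2, 5, 6] / [4, 8] / [7];  Q = [1, 2, 3, 6] / [4, 7] / [5]
  Insert 3 (step 8): P = [1, 2, 3, 6] / [4, 5] / [7, 8];  Q = [1, 2, 3, 6] / [4, 7] / [5, 8]
Final shape: (4, 2, 2).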